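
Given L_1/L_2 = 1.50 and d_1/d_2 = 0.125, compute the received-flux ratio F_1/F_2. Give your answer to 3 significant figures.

96.0

F = L/(4πd²), so F_1/F_2 = (L_1/L_2) / (d_1/d_2)²
= 1.50 / (0.125)² = 1.50 / 0.01562 = 96.00.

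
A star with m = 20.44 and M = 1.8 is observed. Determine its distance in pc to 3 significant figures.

m − M = 5 log₁₀(d/10 pc)
20.44 − (1.8) = 18.64 = 5 log₁₀(d/10)
d = 10 × 10^(18.64/5) = 10 × 10^3.728 = 5.346×10^4 pc.

5.35×10^4 pc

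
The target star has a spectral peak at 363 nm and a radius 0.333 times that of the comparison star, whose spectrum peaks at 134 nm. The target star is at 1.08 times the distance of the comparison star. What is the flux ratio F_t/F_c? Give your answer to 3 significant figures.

Wien's law: T_t/T_c = λ_c/λ_t = 134/363 = 0.3691.
L_t/L_c = (R_t/R_c)²(T_t/T_c)⁴ = (0.333)²(0.3691)⁴ = 0.002059.
F_t/F_c = (L_t/L_c)/(d_t/d_c)² = 0.002059/(1.08)² = 0.001765.

0.00177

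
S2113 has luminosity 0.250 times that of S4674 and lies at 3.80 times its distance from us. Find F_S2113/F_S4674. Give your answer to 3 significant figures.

F = L/(4πd²), so F_S2113/F_S4674 = (L_S2113/L_S4674) / (d_S2113/d_S4674)²
= 0.250 / (3.80)² = 0.250 / 14.44 = 0.01731.

0.0173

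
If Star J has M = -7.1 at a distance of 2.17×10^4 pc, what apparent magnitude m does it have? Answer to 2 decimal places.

9.58

m = M + 5 log₁₀(d/10 pc) = -7.1 + 5 log₁₀(2.17×10^4/10)
  = -7.1 + 5 × 3.336 = -7.1 + 16.68 = 9.58.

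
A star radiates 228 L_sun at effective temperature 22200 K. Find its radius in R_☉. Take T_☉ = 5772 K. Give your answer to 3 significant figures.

R/R_☉ = √(L/L_☉) / (T/T_☉)² = √(228) / (3.846)²
       = 15.10 / 14.79 = 1.021.

1.02 R_☉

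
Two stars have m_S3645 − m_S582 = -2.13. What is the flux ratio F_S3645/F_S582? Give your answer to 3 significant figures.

F_S3645/F_S582 = 10^(−(m_S3645 − m_S582)/2.5) = 10^(2.13/2.5) = 10^0.852 = 7.112.

7.11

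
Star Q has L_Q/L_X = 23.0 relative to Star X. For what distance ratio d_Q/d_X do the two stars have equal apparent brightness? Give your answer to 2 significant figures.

4.8

Equal flux requires L_Q/d_Q² = L_X/d_X², so d_Q/d_X = √(L_Q/L_X)
= √(23.0) = 4.796.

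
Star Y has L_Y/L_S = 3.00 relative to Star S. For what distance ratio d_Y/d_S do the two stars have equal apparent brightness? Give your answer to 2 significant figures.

1.7

Equal flux requires L_Y/d_Y² = L_S/d_S², so d_Y/d_S = √(L_Y/L_S)
= √(3.00) = 1.732.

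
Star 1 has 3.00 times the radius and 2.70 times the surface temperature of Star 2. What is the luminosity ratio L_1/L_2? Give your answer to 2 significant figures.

From the Stefan–Boltzmann law, L ∝ R²T⁴, so
L_1/L_2 = (R_1/R_2)² (T_1/T_2)⁴ = (3.00)² × (2.70)⁴ = 9.000 × 53.14 = 478.3.

4.8×10^2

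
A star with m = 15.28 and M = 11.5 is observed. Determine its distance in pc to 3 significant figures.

m − M = 5 log₁₀(d/10 pc)
15.28 − (11.5) = 3.78 = 5 log₁₀(d/10)
d = 10 × 10^(3.78/5) = 10 × 10^0.756 = 57.02 pc.

57.0 pc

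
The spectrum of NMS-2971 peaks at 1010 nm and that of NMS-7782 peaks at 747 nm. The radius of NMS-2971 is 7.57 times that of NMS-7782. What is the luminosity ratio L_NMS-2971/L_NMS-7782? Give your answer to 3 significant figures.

Wien's law gives T ∝ 1/λ_max, so T_NMS-2971/T_NMS-7782 = λ_NMS-7782/λ_NMS-2971 = 747/1010 = 0.7396.
Then L ∝ R²T⁴ gives L_NMS-2971/L_NMS-7782 = (7.57)² × (0.7396)⁴ = 57.30 × 0.2992 = 17.15.

17.1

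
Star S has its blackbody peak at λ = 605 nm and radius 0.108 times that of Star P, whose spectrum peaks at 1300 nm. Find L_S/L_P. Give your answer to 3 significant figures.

0.249

Wien's law gives T ∝ 1/λ_max, so T_S/T_P = λ_P/λ_S = 1300/605 = 2.149.
Then L ∝ R²T⁴ gives L_S/L_P = (0.108)² × (2.149)⁴ = 0.01166 × 21.32 = 0.2487.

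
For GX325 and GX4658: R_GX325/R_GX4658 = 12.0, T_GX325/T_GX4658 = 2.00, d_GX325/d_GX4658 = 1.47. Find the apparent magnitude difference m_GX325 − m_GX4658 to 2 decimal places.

-7.57

L_GX325/L_GX4658 = (12.0)²(2.00)⁴ = 2304.
F_GX325/F_GX4658 = (L_GX325/L_GX4658)/(d_GX325/d_GX4658)² = 2304/2.161 = 1066.
m_GX325 − m_GX4658 = −2.5 log₁₀(1066) = -7.57.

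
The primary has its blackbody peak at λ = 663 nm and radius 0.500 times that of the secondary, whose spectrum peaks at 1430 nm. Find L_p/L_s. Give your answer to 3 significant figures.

5.41

Wien's law gives T ∝ 1/λ_max, so T_p/T_s = λ_s/λ_p = 1430/663 = 2.157.
Then L ∝ R²T⁴ gives L_p/L_s = (0.500)² × (2.157)⁴ = 0.2500 × 21.64 = 5.410.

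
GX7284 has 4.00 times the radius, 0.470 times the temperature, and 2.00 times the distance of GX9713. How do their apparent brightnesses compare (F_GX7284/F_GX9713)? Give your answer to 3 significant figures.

L_GX7284/L_GX9713 = (R_GX7284/R_GX9713)²(T_GX7284/T_GX9713)⁴ = (4.00)² × (0.470)⁴ = 0.7807.
F_GX7284/F_GX9713 = (L_GX7284/L_GX9713)/(d_GX7284/d_GX9713)² = 0.7807 / (2.00)² = 0.1952.

0.195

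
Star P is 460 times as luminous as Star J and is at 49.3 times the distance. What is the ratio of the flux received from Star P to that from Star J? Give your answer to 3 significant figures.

F = L/(4πd²), so F_P/F_J = (L_P/L_J) / (d_P/d_J)²
= 460 / (49.3)² = 460 / 2430 = 0.1893.

0.189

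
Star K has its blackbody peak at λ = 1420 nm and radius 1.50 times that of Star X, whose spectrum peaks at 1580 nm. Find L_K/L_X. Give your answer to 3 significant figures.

Wien's law gives T ∝ 1/λ_max, so T_K/T_X = λ_X/λ_K = 1580/1420 = 1.113.
Then L ∝ R²T⁴ gives L_K/L_X = (1.50)² × (1.113)⁴ = 2.250 × 1.533 = 3.449.

3.45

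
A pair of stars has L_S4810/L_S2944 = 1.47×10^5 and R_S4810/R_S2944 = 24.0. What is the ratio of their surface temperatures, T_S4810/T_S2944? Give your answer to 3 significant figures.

4.00

L ∝ R²T⁴ gives T ∝ (L/R²)^(1/4), so
T_S4810/T_S2944 = (1.47×10^5 / 24.0²)^(1/4) = (255.2)^(1/4) = 3.997.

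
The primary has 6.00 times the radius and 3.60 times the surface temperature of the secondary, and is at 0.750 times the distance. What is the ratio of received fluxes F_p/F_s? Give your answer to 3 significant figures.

L_p/L_s = (R_p/R_s)²(T_p/T_s)⁴ = (6.00)² × (3.60)⁴ = 6047.
F_p/F_s = (L_p/L_s)/(d_p/d_s)² = 6047 / (0.750)² = 1.075×10^4.

1.07×10^4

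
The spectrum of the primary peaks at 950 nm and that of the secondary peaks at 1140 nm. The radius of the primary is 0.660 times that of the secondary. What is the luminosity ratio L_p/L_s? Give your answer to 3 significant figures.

0.903

Wien's law gives T ∝ 1/λ_max, so T_p/T_s = λ_s/λ_p = 1140/950 = 1.200.
Then L ∝ R²T⁴ gives L_p/L_s = (0.660)² × (1.200)⁴ = 0.4356 × 2.074 = 0.9033.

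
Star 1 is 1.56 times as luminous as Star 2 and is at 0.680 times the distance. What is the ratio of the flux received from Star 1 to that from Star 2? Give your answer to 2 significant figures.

3.4

F = L/(4πd²), so F_1/F_2 = (L_1/L_2) / (d_1/d_2)²
= 1.56 / (0.680)² = 1.56 / 0.4624 = 3.374.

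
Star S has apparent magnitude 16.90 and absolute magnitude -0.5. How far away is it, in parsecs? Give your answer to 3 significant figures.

3.02×10^4 pc

m − M = 5 log₁₀(d/10 pc)
16.90 − (-0.5) = 17.40 = 5 log₁₀(d/10)
d = 10 × 10^(17.40/5) = 10 × 10^3.480 = 3.020×10^4 pc.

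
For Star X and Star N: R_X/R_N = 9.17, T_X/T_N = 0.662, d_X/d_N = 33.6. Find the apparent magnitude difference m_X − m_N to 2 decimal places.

4.61

L_X/L_N = (9.17)²(0.662)⁴ = 16.15.
F_X/F_N = (L_X/L_N)/(d_X/d_N)² = 16.15/1129 = 0.01431.
m_X − m_N = −2.5 log₁₀(0.01431) = 4.61.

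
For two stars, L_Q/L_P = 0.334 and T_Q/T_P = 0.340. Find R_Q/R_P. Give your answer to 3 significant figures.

L ∝ R²T⁴ gives R ∝ √L / T², so
R_Q/R_P = √(0.334) / (0.340)² = 0.5779 / 0.1156 = 4.999.

5.00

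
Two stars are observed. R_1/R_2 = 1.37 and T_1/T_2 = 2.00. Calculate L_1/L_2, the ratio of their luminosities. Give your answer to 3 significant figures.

From the Stefan–Boltzmann law, L ∝ R²T⁴, so
L_1/L_2 = (R_1/R_2)² (T_1/T_2)⁴ = (1.37)² × (2.00)⁴ = 1.877 × 16.00 = 30.03.

30.0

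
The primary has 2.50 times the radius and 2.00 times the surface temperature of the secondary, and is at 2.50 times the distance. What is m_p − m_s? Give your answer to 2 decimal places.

-3.01

L_p/L_s = (2.50)²(2.00)⁴ = 100.0.
F_p/F_s = (L_p/L_s)/(d_p/d_s)² = 100.0/6.250 = 16.00.
m_p − m_s = −2.5 log₁₀(16.00) = -3.01.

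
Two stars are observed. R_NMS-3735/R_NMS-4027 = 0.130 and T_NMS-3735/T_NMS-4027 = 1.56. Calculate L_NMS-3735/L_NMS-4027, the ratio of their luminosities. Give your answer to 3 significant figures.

From the Stefan–Boltzmann law, L ∝ R²T⁴, so
L_NMS-3735/L_NMS-4027 = (R_NMS-3735/R_NMS-4027)² (T_NMS-3735/T_NMS-4027)⁴ = (0.130)² × (1.56)⁴ = 0.01690 × 5.922 = 0.1001.

0.100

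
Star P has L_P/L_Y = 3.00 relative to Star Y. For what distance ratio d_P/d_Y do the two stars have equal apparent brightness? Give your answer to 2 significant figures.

Equal flux requires L_P/d_P² = L_Y/d_Y², so d_P/d_Y = √(L_P/L_Y)
= √(3.00) = 1.732.

1.7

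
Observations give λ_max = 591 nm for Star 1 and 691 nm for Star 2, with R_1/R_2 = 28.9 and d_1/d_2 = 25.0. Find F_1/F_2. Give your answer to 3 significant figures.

Wien's law: T_1/T_2 = λ_2/λ_1 = 691/591 = 1.169.
L_1/L_2 = (R_1/R_2)²(T_1/T_2)⁴ = (28.9)²(1.169)⁴ = 1561.
F_1/F_2 = (L_1/L_2)/(d_1/d_2)² = 1561/(25.0)² = 2.497.

2.50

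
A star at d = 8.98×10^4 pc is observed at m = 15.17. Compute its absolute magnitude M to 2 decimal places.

M = m − 5 log₁₀(d/10 pc) = 15.17 − 5 log₁₀(8.98×10^4/10)
  = 15.17 − 5 × 3.953 = 15.17 − 19.77 = -4.60.

-4.60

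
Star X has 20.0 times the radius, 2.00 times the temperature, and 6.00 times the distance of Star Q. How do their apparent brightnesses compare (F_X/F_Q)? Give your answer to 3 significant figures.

178

L_X/L_Q = (R_X/R_Q)²(T_X/T_Q)⁴ = (20.0)² × (2.00)⁴ = 6400.
F_X/F_Q = (L_X/L_Q)/(d_X/d_Q)² = 6400 / (6.00)² = 177.8.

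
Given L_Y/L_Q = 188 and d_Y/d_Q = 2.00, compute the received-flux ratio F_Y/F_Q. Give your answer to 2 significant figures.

47

F = L/(4πd²), so F_Y/F_Q = (L_Y/L_Q) / (d_Y/d_Q)²
= 188 / (2.00)² = 188 / 4.000 = 47.00.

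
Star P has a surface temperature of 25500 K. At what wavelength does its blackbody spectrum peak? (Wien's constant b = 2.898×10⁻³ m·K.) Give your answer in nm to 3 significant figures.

114 nm

λ_max = b/T = 2.898×10⁻³ / 25500 = 1.14×10^-7 m = 113.6 nm.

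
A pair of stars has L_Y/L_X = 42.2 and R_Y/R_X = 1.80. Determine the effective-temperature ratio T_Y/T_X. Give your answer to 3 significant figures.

L ∝ R²T⁴ gives T ∝ (L/R²)^(1/4), so
T_Y/T_X = (42.2 / 1.80²)^(1/4) = (13.02)^(1/4) = 1.900.

1.90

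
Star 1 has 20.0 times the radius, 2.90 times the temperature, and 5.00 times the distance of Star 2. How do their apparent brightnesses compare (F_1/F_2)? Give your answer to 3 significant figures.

L_1/L_2 = (R_1/R_2)²(T_1/T_2)⁴ = (20.0)² × (2.90)⁴ = 2.829×10^4.
F_1/F_2 = (L_1/L_2)/(d_1/d_2)² = 2.829×10^4 / (5.00)² = 1132.

1.13×10^3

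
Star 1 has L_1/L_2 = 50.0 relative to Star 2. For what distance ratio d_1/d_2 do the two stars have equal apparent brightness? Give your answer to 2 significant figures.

7.1

Equal flux requires L_1/d_1² = L_2/d_2², so d_1/d_2 = √(L_1/L_2)
= √(50.0) = 7.071.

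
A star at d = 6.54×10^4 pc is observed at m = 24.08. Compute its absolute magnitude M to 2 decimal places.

5.00

M = m − 5 log₁₀(d/10 pc) = 24.08 − 5 log₁₀(6.54×10^4/10)
  = 24.08 − 5 × 3.816 = 24.08 − 19.08 = 5.00.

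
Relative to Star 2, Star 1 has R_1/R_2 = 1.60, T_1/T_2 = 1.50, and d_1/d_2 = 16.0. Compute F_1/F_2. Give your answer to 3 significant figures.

0.0506

L_1/L_2 = (R_1/R_2)²(T_1/T_2)⁴ = (1.60)² × (1.50)⁴ = 12.96.
F_1/F_2 = (L_1/L_2)/(d_1/d_2)² = 12.96 / (16.0)² = 0.05063.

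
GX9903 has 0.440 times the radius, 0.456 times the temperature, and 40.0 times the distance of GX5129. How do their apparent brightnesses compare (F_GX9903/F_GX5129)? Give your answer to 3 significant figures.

5.23×10^-6

L_GX9903/L_GX5129 = (R_GX9903/R_GX5129)²(T_GX9903/T_GX5129)⁴ = (0.440)² × (0.456)⁴ = 0.008371.
F_GX9903/F_GX5129 = (L_GX9903/L_GX5129)/(d_GX9903/d_GX5129)² = 0.008371 / (40.0)² = 5.232×10^-6.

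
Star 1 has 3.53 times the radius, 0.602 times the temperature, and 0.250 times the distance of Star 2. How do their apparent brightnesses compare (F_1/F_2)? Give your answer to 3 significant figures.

L_1/L_2 = (R_1/R_2)²(T_1/T_2)⁴ = (3.53)² × (0.602)⁴ = 1.637.
F_1/F_2 = (L_1/L_2)/(d_1/d_2)² = 1.637 / (0.250)² = 26.19.

26.2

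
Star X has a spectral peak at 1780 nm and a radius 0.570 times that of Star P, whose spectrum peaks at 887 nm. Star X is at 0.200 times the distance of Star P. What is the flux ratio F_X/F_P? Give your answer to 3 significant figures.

Wien's law: T_X/T_P = λ_P/λ_X = 887/1780 = 0.4983.
L_X/L_P = (R_X/R_P)²(T_X/T_P)⁴ = (0.570)²(0.4983)⁴ = 0.02003.
F_X/F_P = (L_X/L_P)/(d_X/d_P)² = 0.02003/(0.200)² = 0.5008.

0.501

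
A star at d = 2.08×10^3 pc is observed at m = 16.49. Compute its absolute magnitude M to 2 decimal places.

4.90

M = m − 5 log₁₀(d/10 pc) = 16.49 − 5 log₁₀(2.08×10^3/10)
  = 16.49 − 5 × 2.318 = 16.49 − 11.59 = 4.90.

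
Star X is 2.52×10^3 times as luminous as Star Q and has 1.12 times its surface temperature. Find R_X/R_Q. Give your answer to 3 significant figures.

40.0

L ∝ R²T⁴ gives R ∝ √L / T², so
R_X/R_Q = √(2.52×10^3) / (1.12)² = 50.20 / 1.254 = 40.02.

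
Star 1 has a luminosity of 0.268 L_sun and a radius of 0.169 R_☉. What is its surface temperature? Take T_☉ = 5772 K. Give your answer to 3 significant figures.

T/T_☉ = (L/L_☉)^(1/4) / (R/R_☉)^(1/2)
T = 5772 × (0.268)^(1/4) / √(0.169) = 5772 × 0.7195 / 0.4111 = 1.010×10^4 K.

1.01×10^4 K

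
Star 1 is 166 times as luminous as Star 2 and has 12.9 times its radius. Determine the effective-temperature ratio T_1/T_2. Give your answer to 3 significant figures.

0.999

L ∝ R²T⁴ gives T ∝ (L/R²)^(1/4), so
T_1/T_2 = (166 / 12.9²)^(1/4) = (0.9975)^(1/4) = 0.9994.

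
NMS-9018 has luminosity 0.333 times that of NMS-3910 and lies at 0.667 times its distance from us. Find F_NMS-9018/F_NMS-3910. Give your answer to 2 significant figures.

F = L/(4πd²), so F_NMS-9018/F_NMS-3910 = (L_NMS-9018/L_NMS-3910) / (d_NMS-9018/d_NMS-3910)²
= 0.333 / (0.667)² = 0.333 / 0.4449 = 0.7485.

0.75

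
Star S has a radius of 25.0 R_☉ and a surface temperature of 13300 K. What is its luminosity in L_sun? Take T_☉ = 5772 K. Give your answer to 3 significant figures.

L/L_☉ = (R/R_☉)² (T/T_☉)⁴ = (25.0)² × (13300/5772)⁴
       = 625.0 × (2.304)⁴ = 625.0 × 28.19 = 1.762×10^4.

1.76×10^4 L_sun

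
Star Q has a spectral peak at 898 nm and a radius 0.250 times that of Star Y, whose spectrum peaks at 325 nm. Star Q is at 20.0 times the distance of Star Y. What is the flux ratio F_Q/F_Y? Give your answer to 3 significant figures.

2.68×10^-6

Wien's law: T_Q/T_Y = λ_Y/λ_Q = 325/898 = 0.3619.
L_Q/L_Y = (R_Q/R_Y)²(T_Q/T_Y)⁴ = (0.250)²(0.3619)⁴ = 0.001072.
F_Q/F_Y = (L_Q/L_Y)/(d_Q/d_Y)² = 0.001072/(20.0)² = 2.681×10^-6.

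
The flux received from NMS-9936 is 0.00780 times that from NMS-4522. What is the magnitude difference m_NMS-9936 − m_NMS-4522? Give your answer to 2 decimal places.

5.27

m_NMS-9936 − m_NMS-4522 = −2.5 log₁₀(F_NMS-9936/F_NMS-4522) = −2.5 log₁₀(0.00780) = −2.5 × (-2.108) = 5.270.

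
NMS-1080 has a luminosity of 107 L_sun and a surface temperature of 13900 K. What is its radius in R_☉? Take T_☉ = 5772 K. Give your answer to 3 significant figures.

1.78 R_☉

R/R_☉ = √(L/L_☉) / (T/T_☉)² = √(107) / (2.408)²
       = 10.34 / 5.799 = 1.784.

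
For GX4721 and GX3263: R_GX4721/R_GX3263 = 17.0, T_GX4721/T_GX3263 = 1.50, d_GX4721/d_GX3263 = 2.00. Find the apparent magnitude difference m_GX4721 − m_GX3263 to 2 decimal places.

L_GX4721/L_GX3263 = (17.0)²(1.50)⁴ = 1463.
F_GX4721/F_GX3263 = (L_GX4721/L_GX3263)/(d_GX4721/d_GX3263)² = 1463/4.000 = 365.8.
m_GX4721 − m_GX3263 = −2.5 log₁₀(365.8) = -6.41.

-6.41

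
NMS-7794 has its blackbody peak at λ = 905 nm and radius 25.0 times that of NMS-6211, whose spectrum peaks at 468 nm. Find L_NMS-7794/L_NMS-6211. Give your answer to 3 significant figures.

Wien's law gives T ∝ 1/λ_max, so T_NMS-7794/T_NMS-6211 = λ_NMS-6211/λ_NMS-7794 = 468/905 = 0.5171.
Then L ∝ R²T⁴ gives L_NMS-7794/L_NMS-6211 = (25.0)² × (0.5171)⁴ = 625.0 × 0.07151 = 44.70.

44.7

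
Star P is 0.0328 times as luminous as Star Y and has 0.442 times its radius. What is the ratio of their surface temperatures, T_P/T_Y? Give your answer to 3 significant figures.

0.640

L ∝ R²T⁴ gives T ∝ (L/R²)^(1/4), so
T_P/T_Y = (0.0328 / 0.442²)^(1/4) = (0.1679)^(1/4) = 0.6401.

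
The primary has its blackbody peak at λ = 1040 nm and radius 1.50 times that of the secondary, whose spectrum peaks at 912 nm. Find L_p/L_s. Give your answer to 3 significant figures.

Wien's law gives T ∝ 1/λ_max, so T_p/T_s = λ_s/λ_p = 912/1040 = 0.8769.
Then L ∝ R²T⁴ gives L_p/L_s = (1.50)² × (0.8769)⁴ = 2.250 × 0.5914 = 1.331.

1.33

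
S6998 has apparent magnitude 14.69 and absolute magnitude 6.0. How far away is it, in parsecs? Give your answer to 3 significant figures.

m − M = 5 log₁₀(d/10 pc)
14.69 − (6.0) = 8.69 = 5 log₁₀(d/10)
d = 10 × 10^(8.69/5) = 10 × 10^1.738 = 547.0 pc.

547 pc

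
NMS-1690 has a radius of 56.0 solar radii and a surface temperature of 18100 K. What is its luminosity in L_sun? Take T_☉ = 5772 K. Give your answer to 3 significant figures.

3.03×10^5 L_sun

L/L_☉ = (R/R_☉)² (T/T_☉)⁴ = (56.0)² × (18100/5772)⁴
       = 3136 × (3.136)⁴ = 3136 × 96.70 = 3.032×10^5.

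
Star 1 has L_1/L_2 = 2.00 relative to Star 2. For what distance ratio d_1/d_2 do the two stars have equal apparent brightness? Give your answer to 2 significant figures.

1.4

Equal flux requires L_1/d_1² = L_2/d_2², so d_1/d_2 = √(L_1/L_2)
= √(2.00) = 1.414.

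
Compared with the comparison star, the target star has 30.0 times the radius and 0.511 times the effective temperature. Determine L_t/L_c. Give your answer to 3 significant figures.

61.4

From the Stefan–Boltzmann law, L ∝ R²T⁴, so
L_t/L_c = (R_t/R_c)² (T_t/T_c)⁴ = (30.0)² × (0.511)⁴ = 900.0 × 0.06818 = 61.37.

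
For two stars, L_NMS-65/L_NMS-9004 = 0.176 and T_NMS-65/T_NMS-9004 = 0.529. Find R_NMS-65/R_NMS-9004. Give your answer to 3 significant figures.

1.50

L ∝ R²T⁴ gives R ∝ √L / T², so
R_NMS-65/R_NMS-9004 = √(0.176) / (0.529)² = 0.4195 / 0.2798 = 1.499.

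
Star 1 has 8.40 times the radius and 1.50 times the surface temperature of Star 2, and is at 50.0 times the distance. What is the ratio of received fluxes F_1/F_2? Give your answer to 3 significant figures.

0.143

L_1/L_2 = (R_1/R_2)²(T_1/T_2)⁴ = (8.40)² × (1.50)⁴ = 357.2.
F_1/F_2 = (L_1/L_2)/(d_1/d_2)² = 357.2 / (50.0)² = 0.1429.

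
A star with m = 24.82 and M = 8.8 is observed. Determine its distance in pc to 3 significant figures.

m − M = 5 log₁₀(d/10 pc)
24.82 − (8.8) = 16.02 = 5 log₁₀(d/10)
d = 10 × 10^(16.02/5) = 10 × 10^3.204 = 1.600×10^4 pc.

1.60×10^4 pc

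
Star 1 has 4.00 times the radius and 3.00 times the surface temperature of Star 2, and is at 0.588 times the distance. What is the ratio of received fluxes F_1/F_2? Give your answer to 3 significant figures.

L_1/L_2 = (R_1/R_2)²(T_1/T_2)⁴ = (4.00)² × (3.00)⁴ = 1296.
F_1/F_2 = (L_1/L_2)/(d_1/d_2)² = 1296 / (0.588)² = 3748.

3.75×10^3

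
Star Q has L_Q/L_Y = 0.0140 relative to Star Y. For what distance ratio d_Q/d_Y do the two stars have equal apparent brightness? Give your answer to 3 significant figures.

Equal flux requires L_Q/d_Q² = L_Y/d_Y², so d_Q/d_Y = √(L_Q/L_Y)
= √(0.0140) = 0.1183.

0.118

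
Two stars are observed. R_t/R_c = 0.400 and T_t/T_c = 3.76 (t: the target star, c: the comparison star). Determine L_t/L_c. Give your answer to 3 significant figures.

32.0

From the Stefan–Boltzmann law, L ∝ R²T⁴, so
L_t/L_c = (R_t/R_c)² (T_t/T_c)⁴ = (0.400)² × (3.76)⁴ = 0.1600 × 199.9 = 31.98.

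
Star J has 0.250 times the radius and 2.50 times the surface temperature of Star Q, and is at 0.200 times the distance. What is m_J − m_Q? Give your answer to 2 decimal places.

L_J/L_Q = (0.250)²(2.50)⁴ = 2.441.
F_J/F_Q = (L_J/L_Q)/(d_J/d_Q)² = 2.441/0.04000 = 61.04.
m_J − m_Q = −2.5 log₁₀(61.04) = -4.46.

-4.46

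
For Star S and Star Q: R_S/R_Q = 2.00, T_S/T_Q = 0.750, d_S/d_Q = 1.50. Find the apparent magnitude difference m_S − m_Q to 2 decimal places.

L_S/L_Q = (2.00)²(0.750)⁴ = 1.266.
F_S/F_Q = (L_S/L_Q)/(d_S/d_Q)² = 1.266/2.250 = 0.5625.
m_S − m_Q = −2.5 log₁₀(0.5625) = 0.62.

0.62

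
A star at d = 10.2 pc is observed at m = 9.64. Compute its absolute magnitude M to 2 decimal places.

M = m − 5 log₁₀(d/10 pc) = 9.64 − 5 log₁₀(10.2/10)
  = 9.64 − 5 × 0.009 = 9.64 − 0.04 = 9.60.

9.60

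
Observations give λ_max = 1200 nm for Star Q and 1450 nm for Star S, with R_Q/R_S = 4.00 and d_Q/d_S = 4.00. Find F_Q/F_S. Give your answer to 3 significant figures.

Wien's law: T_Q/T_S = λ_S/λ_Q = 1450/1200 = 1.208.
L_Q/L_S = (R_Q/R_S)²(T_Q/T_S)⁴ = (4.00)²(1.208)⁴ = 34.11.
F_Q/F_S = (L_Q/L_S)/(d_Q/d_S)² = 34.11/(4.00)² = 2.132.

2.13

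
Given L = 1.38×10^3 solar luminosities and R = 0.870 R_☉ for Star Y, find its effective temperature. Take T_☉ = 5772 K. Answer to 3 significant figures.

T/T_☉ = (L/L_☉)^(1/4) / (R/R_☉)^(1/2)
T = 5772 × (1.38×10^3)^(1/4) / √(0.870) = 5772 × 6.095 / 0.9327 = 3.772×10^4 K.

3.77×10^4 K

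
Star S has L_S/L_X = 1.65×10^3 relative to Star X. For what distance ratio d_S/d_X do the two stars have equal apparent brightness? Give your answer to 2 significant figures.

41

Equal flux requires L_S/d_S² = L_X/d_X², so d_S/d_X = √(L_S/L_X)
= √(1.65×10^3) = 40.62.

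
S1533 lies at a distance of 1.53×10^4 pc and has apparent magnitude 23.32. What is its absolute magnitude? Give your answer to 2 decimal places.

7.40

M = m − 5 log₁₀(d/10 pc) = 23.32 − 5 log₁₀(1.53×10^4/10)
  = 23.32 − 5 × 3.185 = 23.32 − 15.92 = 7.40.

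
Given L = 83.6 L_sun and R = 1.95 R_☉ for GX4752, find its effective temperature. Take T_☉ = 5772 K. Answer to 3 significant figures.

1.25×10^4 K

T/T_☉ = (L/L_☉)^(1/4) / (R/R_☉)^(1/2)
T = 5772 × (83.6)^(1/4) / √(1.95) = 5772 × 3.024 / 1.396 = 1.250×10^4 K.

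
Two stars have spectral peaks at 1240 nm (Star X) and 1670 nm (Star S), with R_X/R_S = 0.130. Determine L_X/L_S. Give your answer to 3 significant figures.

0.0556

Wien's law gives T ∝ 1/λ_max, so T_X/T_S = λ_S/λ_X = 1670/1240 = 1.347.
Then L ∝ R²T⁴ gives L_X/L_S = (0.130)² × (1.347)⁴ = 0.01690 × 3.290 = 0.05560.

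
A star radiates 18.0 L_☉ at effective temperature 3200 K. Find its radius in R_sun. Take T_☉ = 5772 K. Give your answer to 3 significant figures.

R/R_☉ = √(L/L_☉) / (T/T_☉)² = √(18.0) / (0.5544)²
       = 4.243 / 0.3074 = 13.80.

13.8 R_sun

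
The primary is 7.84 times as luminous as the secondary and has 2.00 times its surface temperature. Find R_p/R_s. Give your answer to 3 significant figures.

0.700

L ∝ R²T⁴ gives R ∝ √L / T², so
R_p/R_s = √(7.84) / (2.00)² = 2.800 / 4.000 = 0.7000.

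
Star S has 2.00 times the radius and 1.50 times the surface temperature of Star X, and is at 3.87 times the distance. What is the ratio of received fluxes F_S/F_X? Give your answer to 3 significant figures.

L_S/L_X = (R_S/R_X)²(T_S/T_X)⁴ = (2.00)² × (1.50)⁴ = 20.25.
F_S/F_X = (L_S/L_X)/(d_S/d_X)² = 20.25 / (3.87)² = 1.352.

1.35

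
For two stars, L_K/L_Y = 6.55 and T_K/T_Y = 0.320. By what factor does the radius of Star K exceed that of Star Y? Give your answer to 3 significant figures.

25.0

L ∝ R²T⁴ gives R ∝ √L / T², so
R_K/R_Y = √(6.55) / (0.320)² = 2.559 / 0.1024 = 24.99.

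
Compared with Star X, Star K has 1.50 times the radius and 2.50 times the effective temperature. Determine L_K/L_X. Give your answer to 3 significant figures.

From the Stefan–Boltzmann law, L ∝ R²T⁴, so
L_K/L_X = (R_K/R_X)² (T_K/T_X)⁴ = (1.50)² × (2.50)⁴ = 2.250 × 39.06 = 87.89.

87.9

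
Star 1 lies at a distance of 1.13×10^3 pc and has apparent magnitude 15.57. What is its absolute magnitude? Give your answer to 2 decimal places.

M = m − 5 log₁₀(d/10 pc) = 15.57 − 5 log₁₀(1.13×10^3/10)
  = 15.57 − 5 × 2.053 = 15.57 − 10.27 = 5.30.

5.30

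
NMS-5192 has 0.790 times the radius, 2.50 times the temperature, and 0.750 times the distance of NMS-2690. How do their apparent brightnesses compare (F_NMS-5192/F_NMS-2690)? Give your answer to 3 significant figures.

L_NMS-5192/L_NMS-2690 = (R_NMS-5192/R_NMS-2690)²(T_NMS-5192/T_NMS-2690)⁴ = (0.790)² × (2.50)⁴ = 24.38.
F_NMS-5192/F_NMS-2690 = (L_NMS-5192/L_NMS-2690)/(d_NMS-5192/d_NMS-2690)² = 24.38 / (0.750)² = 43.34.

43.3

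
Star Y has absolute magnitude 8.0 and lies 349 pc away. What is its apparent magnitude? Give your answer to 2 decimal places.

15.71

m = M + 5 log₁₀(d/10 pc) = 8.0 + 5 log₁₀(349/10)
  = 8.0 + 5 × 1.543 = 8.0 + 7.71 = 15.71.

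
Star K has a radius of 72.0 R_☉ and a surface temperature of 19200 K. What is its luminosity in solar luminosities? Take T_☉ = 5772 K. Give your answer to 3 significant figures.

6.35×10^5 solar luminosities

L/L_☉ = (R/R_☉)² (T/T_☉)⁴ = (72.0)² × (19200/5772)⁴
       = 5184 × (3.326)⁴ = 5184 × 122.4 = 6.347×10^5.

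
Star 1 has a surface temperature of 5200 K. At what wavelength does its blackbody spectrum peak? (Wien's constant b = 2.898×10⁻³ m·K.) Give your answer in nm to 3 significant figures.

λ_max = b/T = 2.898×10⁻³ / 5200 = 5.57×10^-7 m = 557.3 nm.

557 nm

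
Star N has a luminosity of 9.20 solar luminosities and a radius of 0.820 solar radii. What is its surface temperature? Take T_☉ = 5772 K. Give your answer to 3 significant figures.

1.11×10^4 K

T/T_☉ = (L/L_☉)^(1/4) / (R/R_☉)^(1/2)
T = 5772 × (9.20)^(1/4) / √(0.820) = 5772 × 1.742 / 0.9055 = 1.110×10^4 K.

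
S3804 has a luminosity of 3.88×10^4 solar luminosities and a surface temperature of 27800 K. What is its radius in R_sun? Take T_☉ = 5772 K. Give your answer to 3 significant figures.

8.49 R_sun

R/R_☉ = √(L/L_☉) / (T/T_☉)² = √(3.88×10^4) / (4.816)²
       = 197.0 / 23.20 = 8.491.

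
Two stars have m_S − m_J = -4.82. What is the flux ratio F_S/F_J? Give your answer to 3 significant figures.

F_S/F_J = 10^(−(m_S − m_J)/2.5) = 10^(4.82/2.5) = 10^1.928 = 84.72.

84.7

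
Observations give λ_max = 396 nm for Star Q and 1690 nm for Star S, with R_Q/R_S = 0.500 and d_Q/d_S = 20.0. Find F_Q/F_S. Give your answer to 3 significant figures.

Wien's law: T_Q/T_S = λ_S/λ_Q = 1690/396 = 4.268.
L_Q/L_S = (R_Q/R_S)²(T_Q/T_S)⁴ = (0.500)²(4.268)⁴ = 82.93.
F_Q/F_S = (L_Q/L_S)/(d_Q/d_S)² = 82.93/(20.0)² = 0.2073.

0.207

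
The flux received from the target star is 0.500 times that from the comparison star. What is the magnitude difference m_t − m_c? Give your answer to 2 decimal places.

0.75

m_t − m_c = −2.5 log₁₀(F_t/F_c) = −2.5 log₁₀(0.500) = −2.5 × (-0.301) = 0.753.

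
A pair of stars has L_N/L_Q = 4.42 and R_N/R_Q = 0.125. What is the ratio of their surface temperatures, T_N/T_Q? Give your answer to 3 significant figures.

L ∝ R²T⁴ gives T ∝ (L/R²)^(1/4), so
T_N/T_Q = (4.42 / 0.125²)^(1/4) = (282.9)^(1/4) = 4.101.

4.10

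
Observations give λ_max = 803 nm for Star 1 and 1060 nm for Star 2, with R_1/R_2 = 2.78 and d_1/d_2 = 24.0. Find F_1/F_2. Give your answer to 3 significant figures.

0.0407

Wien's law: T_1/T_2 = λ_2/λ_1 = 1060/803 = 1.320.
L_1/L_2 = (R_1/R_2)²(T_1/T_2)⁴ = (2.78)²(1.320)⁴ = 23.47.
F_1/F_2 = (L_1/L_2)/(d_1/d_2)² = 23.47/(24.0)² = 0.04074.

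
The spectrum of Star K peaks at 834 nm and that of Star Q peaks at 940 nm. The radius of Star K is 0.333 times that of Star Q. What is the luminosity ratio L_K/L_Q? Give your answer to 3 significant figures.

0.179

Wien's law gives T ∝ 1/λ_max, so T_K/T_Q = λ_Q/λ_K = 940/834 = 1.127.
Then L ∝ R²T⁴ gives L_K/L_Q = (0.333)² × (1.127)⁴ = 0.1109 × 1.614 = 0.1790.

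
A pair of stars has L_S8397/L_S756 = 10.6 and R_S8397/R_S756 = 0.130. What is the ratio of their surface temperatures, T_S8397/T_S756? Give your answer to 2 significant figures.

5.0

L ∝ R²T⁴ gives T ∝ (L/R²)^(1/4), so
T_S8397/T_S756 = (10.6 / 0.130²)^(1/4) = (627.2)^(1/4) = 5.004.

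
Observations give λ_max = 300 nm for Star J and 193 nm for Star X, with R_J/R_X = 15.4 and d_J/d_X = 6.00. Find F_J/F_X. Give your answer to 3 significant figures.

Wien's law: T_J/T_X = λ_X/λ_J = 193/300 = 0.6433.
L_J/L_X = (R_J/R_X)²(T_J/T_X)⁴ = (15.4)²(0.6433)⁴ = 40.62.
F_J/F_X = (L_J/L_X)/(d_J/d_X)² = 40.62/(6.00)² = 1.128.

1.13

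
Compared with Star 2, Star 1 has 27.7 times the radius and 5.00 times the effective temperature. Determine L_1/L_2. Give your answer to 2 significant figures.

4.8×10^5

From the Stefan–Boltzmann law, L ∝ R²T⁴, so
L_1/L_2 = (R_1/R_2)² (T_1/T_2)⁴ = (27.7)² × (5.00)⁴ = 767.3 × 625.0 = 4.796×10^5.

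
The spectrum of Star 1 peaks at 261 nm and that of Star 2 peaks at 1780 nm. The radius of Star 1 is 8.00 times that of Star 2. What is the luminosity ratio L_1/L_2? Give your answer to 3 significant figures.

Wien's law gives T ∝ 1/λ_max, so T_1/T_2 = λ_2/λ_1 = 1780/261 = 6.820.
Then L ∝ R²T⁴ gives L_1/L_2 = (8.00)² × (6.820)⁴ = 64.00 × 2163 = 1.385×10^5.

1.38×10^5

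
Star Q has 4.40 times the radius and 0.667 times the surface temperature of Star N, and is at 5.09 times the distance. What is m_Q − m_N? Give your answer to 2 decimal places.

L_Q/L_N = (4.40)²(0.667)⁴ = 3.832.
F_Q/F_N = (L_Q/L_N)/(d_Q/d_N)² = 3.832/25.91 = 0.1479.
m_Q − m_N = −2.5 log₁₀(0.1479) = 2.08.

2.08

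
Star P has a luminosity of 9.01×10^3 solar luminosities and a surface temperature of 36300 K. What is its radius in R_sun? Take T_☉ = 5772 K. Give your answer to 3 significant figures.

R/R_☉ = √(L/L_☉) / (T/T_☉)² = √(9.01×10^3) / (6.289)²
       = 94.92 / 39.55 = 2.400.

2.40 R_sun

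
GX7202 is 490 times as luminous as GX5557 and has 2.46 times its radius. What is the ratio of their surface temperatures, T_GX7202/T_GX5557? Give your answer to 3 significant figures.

3.00

L ∝ R²T⁴ gives T ∝ (L/R²)^(1/4), so
T_GX7202/T_GX5557 = (490 / 2.46²)^(1/4) = (80.97)^(1/4) = 3.000.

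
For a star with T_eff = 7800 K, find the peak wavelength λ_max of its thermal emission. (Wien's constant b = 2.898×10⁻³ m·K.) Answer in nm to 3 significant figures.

λ_max = b/T = 2.898×10⁻³ / 7800 = 3.72×10^-7 m = 371.5 nm.

372 nm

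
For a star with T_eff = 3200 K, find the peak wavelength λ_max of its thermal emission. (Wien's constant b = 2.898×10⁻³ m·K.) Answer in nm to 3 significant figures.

906 nm

λ_max = b/T = 2.898×10⁻³ / 3200 = 9.06×10^-7 m = 905.6 nm.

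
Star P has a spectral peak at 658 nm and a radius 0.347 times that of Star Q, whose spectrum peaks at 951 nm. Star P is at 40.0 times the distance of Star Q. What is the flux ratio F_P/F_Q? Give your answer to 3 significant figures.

Wien's law: T_P/T_Q = λ_Q/λ_P = 951/658 = 1.445.
L_P/L_Q = (R_P/R_Q)²(T_P/T_Q)⁴ = (0.347)²(1.445)⁴ = 0.5254.
F_P/F_Q = (L_P/L_Q)/(d_P/d_Q)² = 0.5254/(40.0)² = 3.284×10^-4.

3.28×10^-4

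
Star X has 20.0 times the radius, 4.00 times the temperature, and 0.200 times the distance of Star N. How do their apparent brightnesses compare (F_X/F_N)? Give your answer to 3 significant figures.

L_X/L_N = (R_X/R_N)²(T_X/T_N)⁴ = (20.0)² × (4.00)⁴ = 1.024×10^5.
F_X/F_N = (L_X/L_N)/(d_X/d_N)² = 1.024×10^5 / (0.200)² = 2.560×10^6.

2.56×10^6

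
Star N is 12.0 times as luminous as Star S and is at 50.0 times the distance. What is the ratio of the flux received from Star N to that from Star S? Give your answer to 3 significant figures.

0.00480

F = L/(4πd²), so F_N/F_S = (L_N/L_S) / (d_N/d_S)²
= 12.0 / (50.0)² = 12.0 / 2500 = 0.004800.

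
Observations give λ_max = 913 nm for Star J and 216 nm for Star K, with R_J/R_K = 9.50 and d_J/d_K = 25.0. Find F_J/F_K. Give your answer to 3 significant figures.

Wien's law: T_J/T_K = λ_K/λ_J = 216/913 = 0.2366.
L_J/L_K = (R_J/R_K)²(T_J/T_K)⁴ = (9.50)²(0.2366)⁴ = 0.2827.
F_J/F_K = (L_J/L_K)/(d_J/d_K)² = 0.2827/(25.0)² = 4.524×10^-4.

4.52×10^-4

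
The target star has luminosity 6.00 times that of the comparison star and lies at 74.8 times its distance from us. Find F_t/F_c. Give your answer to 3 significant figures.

F = L/(4πd²), so F_t/F_c = (L_t/L_c) / (d_t/d_c)²
= 6.00 / (74.8)² = 6.00 / 5595 = 0.001072.

0.00107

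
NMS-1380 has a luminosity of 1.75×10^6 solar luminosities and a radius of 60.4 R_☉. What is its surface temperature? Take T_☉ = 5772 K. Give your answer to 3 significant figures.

2.70×10^4 K

T/T_☉ = (L/L_☉)^(1/4) / (R/R_☉)^(1/2)
T = 5772 × (1.75×10^6)^(1/4) / √(60.4) = 5772 × 36.37 / 7.772 = 2.701×10^4 K.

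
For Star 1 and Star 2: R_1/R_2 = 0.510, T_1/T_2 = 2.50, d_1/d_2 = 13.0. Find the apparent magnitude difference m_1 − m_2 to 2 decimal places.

3.05

L_1/L_2 = (0.510)²(2.50)⁴ = 10.16.
F_1/F_2 = (L_1/L_2)/(d_1/d_2)² = 10.16/169.0 = 0.06012.
m_1 − m_2 = −2.5 log₁₀(0.06012) = 3.05.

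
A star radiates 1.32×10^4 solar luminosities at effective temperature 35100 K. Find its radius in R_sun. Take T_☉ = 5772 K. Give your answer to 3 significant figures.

R/R_☉ = √(L/L_☉) / (T/T_☉)² = √(1.32×10^4) / (6.081)²
       = 114.9 / 36.98 = 3.107.

3.11 R_sun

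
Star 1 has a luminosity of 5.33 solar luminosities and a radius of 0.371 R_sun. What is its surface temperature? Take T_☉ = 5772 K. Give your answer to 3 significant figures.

1.44×10^4 K

T/T_☉ = (L/L_☉)^(1/4) / (R/R_☉)^(1/2)
T = 5772 × (5.33)^(1/4) / √(0.371) = 5772 × 1.519 / 0.6091 = 1.440×10^4 K.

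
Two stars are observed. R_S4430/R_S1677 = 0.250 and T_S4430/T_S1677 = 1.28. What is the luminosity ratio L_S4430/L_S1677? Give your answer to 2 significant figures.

0.17

From the Stefan–Boltzmann law, L ∝ R²T⁴, so
L_S4430/L_S1677 = (R_S4430/R_S1677)² (T_S4430/T_S1677)⁴ = (0.250)² × (1.28)⁴ = 0.06250 × 2.684 = 0.1678.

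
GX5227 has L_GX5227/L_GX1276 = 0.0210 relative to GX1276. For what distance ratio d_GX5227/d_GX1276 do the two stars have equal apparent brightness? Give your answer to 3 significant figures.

Equal flux requires L_GX5227/d_GX5227² = L_GX1276/d_GX1276², so d_GX5227/d_GX1276 = √(L_GX5227/L_GX1276)
= √(0.0210) = 0.1449.

0.145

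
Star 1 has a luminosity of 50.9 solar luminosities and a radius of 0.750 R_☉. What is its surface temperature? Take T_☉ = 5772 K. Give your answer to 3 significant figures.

T/T_☉ = (L/L_☉)^(1/4) / (R/R_☉)^(1/2)
T = 5772 × (50.9)^(1/4) / √(0.750) = 5772 × 2.671 / 0.8660 = 1.780×10^4 K.

1.78×10^4 K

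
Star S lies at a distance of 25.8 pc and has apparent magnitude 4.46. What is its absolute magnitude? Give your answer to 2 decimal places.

2.40

M = m − 5 log₁₀(d/10 pc) = 4.46 − 5 log₁₀(25.8/10)
  = 4.46 − 5 × 0.412 = 4.46 − 2.06 = 2.40.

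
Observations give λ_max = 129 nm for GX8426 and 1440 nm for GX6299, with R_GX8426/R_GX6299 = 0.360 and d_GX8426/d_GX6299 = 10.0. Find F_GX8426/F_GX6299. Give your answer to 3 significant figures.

Wien's law: T_GX8426/T_GX6299 = λ_GX6299/λ_GX8426 = 1440/129 = 11.16.
L_GX8426/L_GX6299 = (R_GX8426/R_GX6299)²(T_GX8426/T_GX6299)⁴ = (0.360)²(11.16)⁴ = 2012.
F_GX8426/F_GX6299 = (L_GX8426/L_GX6299)/(d_GX8426/d_GX6299)² = 2012/(10.0)² = 20.12.

20.1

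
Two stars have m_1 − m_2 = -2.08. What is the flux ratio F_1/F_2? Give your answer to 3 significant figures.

6.79

F_1/F_2 = 10^(−(m_1 − m_2)/2.5) = 10^(2.08/2.5) = 10^0.832 = 6.792.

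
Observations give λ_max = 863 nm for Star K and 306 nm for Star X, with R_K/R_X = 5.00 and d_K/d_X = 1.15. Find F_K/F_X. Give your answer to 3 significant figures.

0.299

Wien's law: T_K/T_X = λ_X/λ_K = 306/863 = 0.3546.
L_K/L_X = (R_K/R_X)²(T_K/T_X)⁴ = (5.00)²(0.3546)⁴ = 0.3952.
F_K/F_X = (L_K/L_X)/(d_K/d_X)² = 0.3952/(1.15)² = 0.2988.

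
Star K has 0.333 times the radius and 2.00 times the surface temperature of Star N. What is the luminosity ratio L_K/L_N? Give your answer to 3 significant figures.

1.77

From the Stefan–Boltzmann law, L ∝ R²T⁴, so
L_K/L_N = (R_K/R_N)² (T_K/T_N)⁴ = (0.333)² × (2.00)⁴ = 0.1109 × 16.00 = 1.774.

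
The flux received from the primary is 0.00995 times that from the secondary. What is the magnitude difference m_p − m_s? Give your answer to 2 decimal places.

5.01

m_p − m_s = −2.5 log₁₀(F_p/F_s) = −2.5 log₁₀(0.00995) = −2.5 × (-2.002) = 5.005.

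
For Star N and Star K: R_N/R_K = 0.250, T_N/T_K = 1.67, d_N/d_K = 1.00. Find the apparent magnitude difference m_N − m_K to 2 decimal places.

0.78

L_N/L_K = (0.250)²(1.67)⁴ = 0.4861.
F_N/F_K = (L_N/L_K)/(d_N/d_K)² = 0.4861/1.000 = 0.4861.
m_N − m_K = −2.5 log₁₀(0.4861) = 0.78.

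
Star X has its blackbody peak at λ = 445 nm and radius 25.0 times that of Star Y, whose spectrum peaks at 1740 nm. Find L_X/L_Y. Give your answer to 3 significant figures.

1.46×10^5

Wien's law gives T ∝ 1/λ_max, so T_X/T_Y = λ_Y/λ_X = 1740/445 = 3.910.
Then L ∝ R²T⁴ gives L_X/L_Y = (25.0)² × (3.910)⁴ = 625.0 × 233.8 = 1.461×10^5.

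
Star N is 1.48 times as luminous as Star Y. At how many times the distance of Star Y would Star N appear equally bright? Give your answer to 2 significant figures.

Equal flux requires L_N/d_N² = L_Y/d_Y², so d_N/d_Y = √(L_N/L_Y)
= √(1.48) = 1.217.

1.2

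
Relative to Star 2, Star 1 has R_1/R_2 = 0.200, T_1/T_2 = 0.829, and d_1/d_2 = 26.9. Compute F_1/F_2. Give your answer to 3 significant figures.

2.61×10^-5

L_1/L_2 = (R_1/R_2)²(T_1/T_2)⁴ = (0.200)² × (0.829)⁴ = 0.01889.
F_1/F_2 = (L_1/L_2)/(d_1/d_2)² = 0.01889 / (26.9)² = 2.611×10^-5.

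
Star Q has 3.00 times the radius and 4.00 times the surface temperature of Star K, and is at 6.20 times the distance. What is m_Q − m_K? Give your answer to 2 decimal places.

-4.44

L_Q/L_K = (3.00)²(4.00)⁴ = 2304.
F_Q/F_K = (L_Q/L_K)/(d_Q/d_K)² = 2304/38.44 = 59.94.
m_Q − m_K = −2.5 log₁₀(59.94) = -4.44.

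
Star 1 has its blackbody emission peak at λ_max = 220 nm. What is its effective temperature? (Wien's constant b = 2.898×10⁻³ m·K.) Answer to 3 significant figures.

1.32×10^4 K

T = b/λ_max = 2.898×10⁻³ / (220×10⁻⁹) = 1.317×10^4 K.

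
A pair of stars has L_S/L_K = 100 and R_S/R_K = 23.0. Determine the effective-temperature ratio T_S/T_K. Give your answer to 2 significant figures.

L ∝ R²T⁴ gives T ∝ (L/R²)^(1/4), so
T_S/T_K = (100 / 23.0²)^(1/4) = (0.1890)^(1/4) = 0.6594.

0.66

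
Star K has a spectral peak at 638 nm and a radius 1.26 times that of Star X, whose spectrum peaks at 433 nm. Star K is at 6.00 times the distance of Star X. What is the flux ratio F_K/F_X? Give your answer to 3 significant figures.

0.00936

Wien's law: T_K/T_X = λ_X/λ_K = 433/638 = 0.6787.
L_K/L_X = (R_K/R_X)²(T_K/T_X)⁴ = (1.26)²(0.6787)⁴ = 0.3368.
F_K/F_X = (L_K/L_X)/(d_K/d_X)² = 0.3368/(6.00)² = 0.009356.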